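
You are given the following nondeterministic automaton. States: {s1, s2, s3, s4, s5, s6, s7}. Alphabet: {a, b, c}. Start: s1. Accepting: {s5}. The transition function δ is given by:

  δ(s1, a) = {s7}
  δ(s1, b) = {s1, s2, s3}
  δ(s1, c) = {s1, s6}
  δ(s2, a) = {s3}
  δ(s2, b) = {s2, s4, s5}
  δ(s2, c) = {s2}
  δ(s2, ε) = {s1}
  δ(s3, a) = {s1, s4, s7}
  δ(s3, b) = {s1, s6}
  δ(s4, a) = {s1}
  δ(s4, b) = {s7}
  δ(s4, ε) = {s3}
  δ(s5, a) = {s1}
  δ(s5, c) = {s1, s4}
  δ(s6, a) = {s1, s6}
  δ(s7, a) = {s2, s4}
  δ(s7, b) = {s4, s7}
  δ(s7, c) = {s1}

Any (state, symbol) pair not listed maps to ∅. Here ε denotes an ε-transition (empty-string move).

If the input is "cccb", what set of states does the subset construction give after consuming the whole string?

{s1, s2, s3}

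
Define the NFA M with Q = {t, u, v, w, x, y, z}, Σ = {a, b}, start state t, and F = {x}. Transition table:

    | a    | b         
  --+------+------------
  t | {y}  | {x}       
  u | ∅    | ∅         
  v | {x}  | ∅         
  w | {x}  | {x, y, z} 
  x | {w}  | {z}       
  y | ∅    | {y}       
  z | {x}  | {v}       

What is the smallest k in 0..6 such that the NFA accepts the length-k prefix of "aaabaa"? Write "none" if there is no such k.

none

Start in {t}.
Read 'a': t→{y}; now {y}.
Read 'a': y→∅; now ∅.
The set is empty and remains empty for the remaining 4 symbols.
No reachable set along the way intersects F.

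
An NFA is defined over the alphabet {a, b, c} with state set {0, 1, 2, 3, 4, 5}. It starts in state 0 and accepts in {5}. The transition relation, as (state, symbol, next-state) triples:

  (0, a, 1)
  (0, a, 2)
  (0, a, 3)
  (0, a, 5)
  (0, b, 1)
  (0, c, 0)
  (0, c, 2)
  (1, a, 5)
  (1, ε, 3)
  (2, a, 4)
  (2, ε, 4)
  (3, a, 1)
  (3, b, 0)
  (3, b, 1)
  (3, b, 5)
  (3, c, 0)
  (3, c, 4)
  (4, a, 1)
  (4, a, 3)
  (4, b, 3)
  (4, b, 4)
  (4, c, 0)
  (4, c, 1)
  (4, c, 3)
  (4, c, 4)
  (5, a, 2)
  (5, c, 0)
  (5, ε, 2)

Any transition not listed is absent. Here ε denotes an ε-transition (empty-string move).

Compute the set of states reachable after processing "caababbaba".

Start in {0}.
Read 'c': 0→{0, 2}; union {0, 2}; ε-closure = {0, 2, 4}.
Read 'a': 0→{1, 2, 3, 5}, 2→{4}, 4→{1, 3}; now {1, 2, 3, 4, 5}.
Read 'a': 1→{5}, 2→{4}, 3→{1}, 4→{1, 3}, 5→{2}; now {1, 2, 3, 4, 5}.
Read 'b': 1→∅, 2→∅, 3→{0, 1, 5}, 4→{3, 4}, 5→∅; union {0, 1, 3, 4, 5}; ε-closure = {0, 1, 2, 3, 4, 5}.
Read 'a': 0→{1, 2, 3, 5}, 1→{5}, 2→{4}, 3→{1}, 4→{1, 3}, 5→{2}; now {1, 2, 3, 4, 5}.
Read 'b': 1→∅, 2→∅, 3→{0, 1, 5}, 4→{3, 4}, 5→∅; union {0, 1, 3, 4, 5}; ε-closure = {0, 1, 2, 3, 4, 5}.
Read 'b': 0→{1}, 1→∅, 2→∅, 3→{0, 1, 5}, 4→{3, 4}, 5→∅; union {0, 1, 3, 4, 5}; ε-closure = {0, 1, 2, 3, 4, 5}.
Read 'a': 0→{1, 2, 3, 5}, 1→{5}, 2→{4}, 3→{1}, 4→{1, 3}, 5→{2}; now {1, 2, 3, 4, 5}.
Read 'b': 1→∅, 2→∅, 3→{0, 1, 5}, 4→{3, 4}, 5→∅; union {0, 1, 3, 4, 5}; ε-closure = {0, 1, 2, 3, 4, 5}.
Read 'a': 0→{1, 2, 3, 5}, 1→{5}, 2→{4}, 3→{1}, 4→{1, 3}, 5→{2}; now {1, 2, 3, 4, 5}.

{1, 2, 3, 4, 5}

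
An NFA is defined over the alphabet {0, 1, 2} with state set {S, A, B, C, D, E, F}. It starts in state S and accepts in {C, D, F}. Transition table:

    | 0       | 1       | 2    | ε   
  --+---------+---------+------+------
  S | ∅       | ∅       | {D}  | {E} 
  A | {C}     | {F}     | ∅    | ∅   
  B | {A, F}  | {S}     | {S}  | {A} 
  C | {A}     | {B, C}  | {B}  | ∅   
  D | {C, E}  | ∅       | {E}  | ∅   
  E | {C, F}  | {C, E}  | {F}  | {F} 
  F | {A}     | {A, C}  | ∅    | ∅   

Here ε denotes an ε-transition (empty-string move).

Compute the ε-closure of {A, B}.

{A, B}

Begin with {A, B}.
No ε-moves leave this set, so the closure equals the set itself.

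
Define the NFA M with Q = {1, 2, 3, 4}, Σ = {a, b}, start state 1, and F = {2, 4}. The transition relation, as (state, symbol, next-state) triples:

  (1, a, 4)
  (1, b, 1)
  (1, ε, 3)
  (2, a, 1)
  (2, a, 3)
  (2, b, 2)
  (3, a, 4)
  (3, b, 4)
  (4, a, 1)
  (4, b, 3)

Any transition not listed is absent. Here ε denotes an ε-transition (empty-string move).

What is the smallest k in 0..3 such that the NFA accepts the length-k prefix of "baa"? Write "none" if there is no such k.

Start: ε-closure({1}) = {1, 3}.
Read 'b': 1→{1}, 3→{4}; union {1, 4}; ε-closure = {1, 3, 4}.
None of the earlier sets intersect F, but {1, 3, 4} does.

1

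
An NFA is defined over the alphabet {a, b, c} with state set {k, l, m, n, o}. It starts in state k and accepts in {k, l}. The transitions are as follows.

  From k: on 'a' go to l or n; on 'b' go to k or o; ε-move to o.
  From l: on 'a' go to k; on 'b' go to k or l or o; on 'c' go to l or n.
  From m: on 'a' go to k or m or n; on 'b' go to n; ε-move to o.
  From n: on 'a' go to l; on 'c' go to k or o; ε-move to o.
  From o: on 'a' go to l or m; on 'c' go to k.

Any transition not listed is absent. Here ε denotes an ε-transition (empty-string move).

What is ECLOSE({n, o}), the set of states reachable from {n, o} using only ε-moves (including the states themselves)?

Begin with {n, o}.
No ε-moves leave this set, so the closure equals the set itself.

{n, o}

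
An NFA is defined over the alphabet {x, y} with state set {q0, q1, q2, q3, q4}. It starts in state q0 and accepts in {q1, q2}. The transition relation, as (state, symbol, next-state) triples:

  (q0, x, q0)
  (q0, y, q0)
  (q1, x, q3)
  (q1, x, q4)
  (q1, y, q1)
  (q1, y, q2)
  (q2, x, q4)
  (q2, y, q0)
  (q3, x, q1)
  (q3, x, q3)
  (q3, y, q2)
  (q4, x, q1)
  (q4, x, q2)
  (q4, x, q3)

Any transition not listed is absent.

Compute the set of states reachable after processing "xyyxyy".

{q0}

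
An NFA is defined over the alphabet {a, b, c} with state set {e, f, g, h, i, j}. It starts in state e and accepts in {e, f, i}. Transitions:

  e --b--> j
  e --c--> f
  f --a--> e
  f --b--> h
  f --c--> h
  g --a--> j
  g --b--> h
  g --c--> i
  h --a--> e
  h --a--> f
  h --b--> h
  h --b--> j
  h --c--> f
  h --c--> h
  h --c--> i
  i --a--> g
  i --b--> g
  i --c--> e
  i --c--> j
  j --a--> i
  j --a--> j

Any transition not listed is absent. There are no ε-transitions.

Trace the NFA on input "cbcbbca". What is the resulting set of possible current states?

Start in {e}.
Read 'c': {e} → {f}.
Read 'b': {f} → {h}.
Read 'c': {h} → {f, h, i}.
Read 'b': {f, h, i} → {g, h, j}.
Read 'b': {g, h, j} → {h, j}.
Read 'c': {h, j} → {f, h, i}.
Read 'a': {f, h, i} → {e, f, g}.

{e, f, g}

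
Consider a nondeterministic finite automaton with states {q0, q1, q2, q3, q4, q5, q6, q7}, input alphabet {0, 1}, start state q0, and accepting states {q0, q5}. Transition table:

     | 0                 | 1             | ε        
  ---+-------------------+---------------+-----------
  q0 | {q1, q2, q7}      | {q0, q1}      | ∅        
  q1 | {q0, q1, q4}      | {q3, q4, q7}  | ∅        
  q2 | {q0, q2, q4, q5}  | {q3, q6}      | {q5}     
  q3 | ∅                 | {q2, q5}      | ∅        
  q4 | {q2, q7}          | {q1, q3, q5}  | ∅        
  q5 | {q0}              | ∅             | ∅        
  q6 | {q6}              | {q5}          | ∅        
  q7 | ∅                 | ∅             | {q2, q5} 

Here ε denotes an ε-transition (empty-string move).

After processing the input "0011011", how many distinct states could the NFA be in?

8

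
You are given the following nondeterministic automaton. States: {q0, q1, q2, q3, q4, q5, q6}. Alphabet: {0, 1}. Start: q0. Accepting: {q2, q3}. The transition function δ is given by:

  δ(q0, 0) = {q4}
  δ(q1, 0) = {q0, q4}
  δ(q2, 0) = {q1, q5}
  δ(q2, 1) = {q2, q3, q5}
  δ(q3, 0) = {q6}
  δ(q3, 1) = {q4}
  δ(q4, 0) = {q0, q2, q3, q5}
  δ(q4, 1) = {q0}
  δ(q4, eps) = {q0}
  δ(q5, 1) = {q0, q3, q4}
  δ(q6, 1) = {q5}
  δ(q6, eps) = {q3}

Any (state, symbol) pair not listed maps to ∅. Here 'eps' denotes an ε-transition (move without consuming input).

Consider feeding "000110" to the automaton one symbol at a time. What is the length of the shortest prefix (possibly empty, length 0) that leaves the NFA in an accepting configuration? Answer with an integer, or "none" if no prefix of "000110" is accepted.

Start in {q0}.
Read '0': q0→{q4}; union {q4}; ε-closure = {q0, q4}.
Read '0': q0→{q4}, q4→{q0, q2, q3, q5}; now {q0, q2, q3, q4, q5}.
None of the earlier sets intersect F, but {q0, q2, q3, q4, q5} does.

2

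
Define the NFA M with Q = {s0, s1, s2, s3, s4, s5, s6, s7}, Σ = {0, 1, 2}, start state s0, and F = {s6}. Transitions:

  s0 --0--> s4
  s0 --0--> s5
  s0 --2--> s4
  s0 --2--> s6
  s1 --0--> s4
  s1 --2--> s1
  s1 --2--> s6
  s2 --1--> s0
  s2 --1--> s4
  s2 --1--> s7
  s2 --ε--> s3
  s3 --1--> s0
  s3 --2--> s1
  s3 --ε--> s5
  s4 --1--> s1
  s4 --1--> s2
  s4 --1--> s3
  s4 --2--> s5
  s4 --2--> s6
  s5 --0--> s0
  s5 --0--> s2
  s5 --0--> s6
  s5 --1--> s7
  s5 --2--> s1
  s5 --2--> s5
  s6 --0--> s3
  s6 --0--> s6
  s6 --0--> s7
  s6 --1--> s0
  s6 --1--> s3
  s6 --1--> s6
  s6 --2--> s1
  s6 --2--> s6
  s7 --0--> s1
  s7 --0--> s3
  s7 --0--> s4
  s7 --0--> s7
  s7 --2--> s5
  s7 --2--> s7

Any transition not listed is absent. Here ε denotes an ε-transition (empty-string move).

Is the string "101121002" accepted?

No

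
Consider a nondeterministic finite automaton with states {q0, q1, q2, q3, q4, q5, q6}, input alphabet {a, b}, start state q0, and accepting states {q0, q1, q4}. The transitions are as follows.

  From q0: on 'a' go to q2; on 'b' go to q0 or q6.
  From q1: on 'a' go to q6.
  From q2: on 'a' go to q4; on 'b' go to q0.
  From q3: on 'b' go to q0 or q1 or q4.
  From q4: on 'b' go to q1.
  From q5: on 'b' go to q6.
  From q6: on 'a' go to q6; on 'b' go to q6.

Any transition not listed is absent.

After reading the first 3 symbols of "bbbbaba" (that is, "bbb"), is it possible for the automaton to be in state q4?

Start in {q0}.
Read 'b': q0→{q0, q6}; now {q0, q6}.
Read 'b': q0→{q0, q6}, q6→{q6}; now {q0, q6}.
Read 'b': q0→{q0, q6}, q6→{q6}; now {q0, q6}.
State q4 is not in {q0, q6}.

No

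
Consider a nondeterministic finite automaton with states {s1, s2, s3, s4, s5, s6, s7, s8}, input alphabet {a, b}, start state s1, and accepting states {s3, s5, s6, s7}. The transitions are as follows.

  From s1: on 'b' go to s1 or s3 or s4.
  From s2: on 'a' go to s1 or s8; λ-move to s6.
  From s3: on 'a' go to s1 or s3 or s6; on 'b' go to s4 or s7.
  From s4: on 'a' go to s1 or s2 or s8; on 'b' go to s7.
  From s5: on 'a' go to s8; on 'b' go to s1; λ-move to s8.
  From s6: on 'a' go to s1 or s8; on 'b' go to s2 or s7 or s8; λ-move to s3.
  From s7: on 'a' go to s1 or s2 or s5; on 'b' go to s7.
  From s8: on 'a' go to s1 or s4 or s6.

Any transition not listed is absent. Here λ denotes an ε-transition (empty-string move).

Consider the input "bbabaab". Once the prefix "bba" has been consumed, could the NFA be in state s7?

No

Start in {s1}.
Read 'b': {s1} → {s1, s3, s4}.
Read 'b': {s1, s3, s4} → {s1, s3, s4, s7}.
Read 'a': {s1, s3, s4, s7} → {s1, s2, s3, s5, s6, s8}.
State s7 is not in {s1, s2, s3, s5, s6, s8}.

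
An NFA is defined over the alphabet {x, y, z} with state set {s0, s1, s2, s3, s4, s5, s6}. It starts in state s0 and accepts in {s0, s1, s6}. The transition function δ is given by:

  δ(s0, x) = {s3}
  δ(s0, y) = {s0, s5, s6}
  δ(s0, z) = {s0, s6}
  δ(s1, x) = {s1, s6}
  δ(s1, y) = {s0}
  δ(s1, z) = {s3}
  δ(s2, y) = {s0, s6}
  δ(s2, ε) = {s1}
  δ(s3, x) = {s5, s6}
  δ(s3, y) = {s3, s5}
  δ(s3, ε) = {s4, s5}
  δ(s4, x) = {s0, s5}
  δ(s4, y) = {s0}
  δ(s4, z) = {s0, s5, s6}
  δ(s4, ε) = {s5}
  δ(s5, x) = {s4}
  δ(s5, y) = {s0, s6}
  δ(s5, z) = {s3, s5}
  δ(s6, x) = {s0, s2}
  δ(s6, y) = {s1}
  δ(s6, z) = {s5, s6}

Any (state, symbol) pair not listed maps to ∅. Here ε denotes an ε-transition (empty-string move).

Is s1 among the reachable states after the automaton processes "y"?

No

Start in {s0}.
Read 'y': s0→{s0, s5, s6}; now {s0, s5, s6}.
State s1 is not in {s0, s5, s6}.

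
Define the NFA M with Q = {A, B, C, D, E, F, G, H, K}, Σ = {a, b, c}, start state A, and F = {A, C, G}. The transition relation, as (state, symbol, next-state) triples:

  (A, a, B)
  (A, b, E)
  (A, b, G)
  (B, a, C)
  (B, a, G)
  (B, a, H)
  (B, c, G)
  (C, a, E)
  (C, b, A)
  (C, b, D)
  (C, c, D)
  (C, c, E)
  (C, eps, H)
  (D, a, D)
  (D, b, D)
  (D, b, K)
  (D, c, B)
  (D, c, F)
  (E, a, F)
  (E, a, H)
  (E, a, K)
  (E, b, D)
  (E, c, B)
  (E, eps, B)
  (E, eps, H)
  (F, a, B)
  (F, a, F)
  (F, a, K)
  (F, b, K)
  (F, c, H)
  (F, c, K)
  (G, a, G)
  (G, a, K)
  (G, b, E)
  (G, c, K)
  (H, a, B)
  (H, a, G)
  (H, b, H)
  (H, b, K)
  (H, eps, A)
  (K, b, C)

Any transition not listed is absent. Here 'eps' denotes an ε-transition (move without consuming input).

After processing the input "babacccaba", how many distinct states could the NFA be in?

8

Start in {A}.
Read 'b': A→{E, G}; union {E, G}; ε-closure = {A, B, E, G, H}.
Read 'a': A→{B}, B→{C, G, H}, E→{F, H, K}, G→{G, K}, H→{B, G}; union {B, C, F, G, H, K}; ε-closure = {A, B, C, F, G, H, K}.
Read 'b': A→{E, G}, B→∅, C→{A, D}, F→{K}, G→{E}, H→{H, K}, K→{C}; union {A, C, D, E, G, H, K}; ε-closure = {A, B, C, D, E, G, H, K}.
Read 'a': A→{B}, B→{C, G, H}, C→{E}, D→{D}, E→{F, H, K}, G→{G, K}, H→{B, G}, K→∅; union {B, C, D, E, F, G, H, K}; ε-closure = {A, B, C, D, E, F, G, H, K}.
Read 'c': A→∅, B→{G}, C→{D, E}, D→{B, F}, E→{B}, F→{H, K}, G→{K}, H→∅, K→∅; union {B, D, E, F, G, H, K}; ε-closure = {A, B, D, E, F, G, H, K}.
Read 'c': A→∅, B→{G}, D→{B, F}, E→{B}, F→{H, K}, G→{K}, H→∅, K→∅; union {B, F, G, H, K}; ε-closure = {A, B, F, G, H, K}.
Read 'c': A→∅, B→{G}, F→{H, K}, G→{K}, H→∅, K→∅; union {G, H, K}; ε-closure = {A, G, H, K}.
Read 'a': A→{B}, G→{G, K}, H→{B, G}, K→∅; now {B, G, K}.
Read 'b': B→∅, G→{E}, K→{C}; union {C, E}; ε-closure = {A, B, C, E, H}.
Read 'a': A→{B}, B→{C, G, H}, C→{E}, E→{F, H, K}, H→{B, G}; union {B, C, E, F, G, H, K}; ε-closure = {A, B, C, E, F, G, H, K}.
That set has 8 states.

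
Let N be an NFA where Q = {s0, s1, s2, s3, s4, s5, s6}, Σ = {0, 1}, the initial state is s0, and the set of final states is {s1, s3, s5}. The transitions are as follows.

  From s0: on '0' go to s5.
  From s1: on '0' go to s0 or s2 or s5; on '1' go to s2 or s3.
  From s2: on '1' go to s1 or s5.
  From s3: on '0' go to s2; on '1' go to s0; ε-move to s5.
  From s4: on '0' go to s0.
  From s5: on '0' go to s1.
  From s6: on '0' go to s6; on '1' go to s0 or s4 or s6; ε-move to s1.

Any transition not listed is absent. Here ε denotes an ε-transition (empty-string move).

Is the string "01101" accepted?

No

Start in {s0}.
Read '0': {s0} → {s5}.
Read '1': {s5} → ∅.
The set is empty and remains empty for the remaining 3 symbols.
The final set ∅ contains no accepting state.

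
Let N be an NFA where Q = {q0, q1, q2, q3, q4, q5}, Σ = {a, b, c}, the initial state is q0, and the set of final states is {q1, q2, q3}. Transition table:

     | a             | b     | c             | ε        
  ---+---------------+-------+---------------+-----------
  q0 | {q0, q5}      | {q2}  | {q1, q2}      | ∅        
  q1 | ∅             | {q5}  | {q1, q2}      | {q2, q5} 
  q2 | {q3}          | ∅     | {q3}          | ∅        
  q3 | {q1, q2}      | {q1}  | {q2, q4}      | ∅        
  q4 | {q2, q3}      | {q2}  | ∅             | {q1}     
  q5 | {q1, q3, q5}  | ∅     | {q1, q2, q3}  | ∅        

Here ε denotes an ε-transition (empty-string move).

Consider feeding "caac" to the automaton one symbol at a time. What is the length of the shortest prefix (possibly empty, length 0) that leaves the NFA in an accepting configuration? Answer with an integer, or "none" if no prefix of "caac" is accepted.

1

Start in {q0}.
Read 'c': {q0} → {q1, q2, q5}.
None of the earlier sets intersect F, but {q1, q2, q5} does.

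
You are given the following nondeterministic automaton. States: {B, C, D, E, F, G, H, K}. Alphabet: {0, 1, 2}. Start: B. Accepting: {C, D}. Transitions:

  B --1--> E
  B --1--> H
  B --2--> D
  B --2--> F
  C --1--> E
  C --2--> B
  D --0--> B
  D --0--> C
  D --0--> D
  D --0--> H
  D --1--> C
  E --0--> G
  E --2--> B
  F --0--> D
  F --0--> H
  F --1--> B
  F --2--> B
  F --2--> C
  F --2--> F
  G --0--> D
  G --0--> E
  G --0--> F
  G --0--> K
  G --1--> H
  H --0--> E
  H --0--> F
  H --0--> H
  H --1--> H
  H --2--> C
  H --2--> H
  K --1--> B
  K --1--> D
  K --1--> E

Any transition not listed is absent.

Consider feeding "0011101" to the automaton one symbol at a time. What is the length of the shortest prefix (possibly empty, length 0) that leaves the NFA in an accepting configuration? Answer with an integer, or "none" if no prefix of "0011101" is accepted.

none

Start in {B}.
Read '0': B→∅; now ∅.
The set is empty and remains empty for the remaining 6 symbols.
No reachable set along the way intersects F.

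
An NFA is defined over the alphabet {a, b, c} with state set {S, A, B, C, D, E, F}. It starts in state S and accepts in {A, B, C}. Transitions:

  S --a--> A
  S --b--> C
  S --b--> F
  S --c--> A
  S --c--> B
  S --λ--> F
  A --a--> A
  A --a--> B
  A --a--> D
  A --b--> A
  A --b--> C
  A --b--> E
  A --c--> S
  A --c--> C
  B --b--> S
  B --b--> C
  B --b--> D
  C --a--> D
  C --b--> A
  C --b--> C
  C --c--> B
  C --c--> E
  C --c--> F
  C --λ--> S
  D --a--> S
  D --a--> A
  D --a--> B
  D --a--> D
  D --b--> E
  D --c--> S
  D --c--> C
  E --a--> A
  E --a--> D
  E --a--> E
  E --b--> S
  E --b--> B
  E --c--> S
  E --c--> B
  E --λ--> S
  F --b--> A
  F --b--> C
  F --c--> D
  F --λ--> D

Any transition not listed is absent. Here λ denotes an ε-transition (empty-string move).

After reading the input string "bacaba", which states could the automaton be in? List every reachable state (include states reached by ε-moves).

{S, A, B, D, E, F}

Start: ε-closure({S}) = {S, D, F}.
Read 'b': {S, D, F} → {S, A, C, D, E, F}.
Read 'a': {S, A, C, D, E, F} → {S, A, B, D, E, F}.
Read 'c': {S, A, B, D, E, F} → {S, A, B, C, D, F}.
Read 'a': {S, A, B, C, D, F} → {S, A, B, D, F}.
Read 'b': {S, A, B, D, F} → {S, A, C, D, E, F}.
Read 'a': {S, A, C, D, E, F} → {S, A, B, D, E, F}.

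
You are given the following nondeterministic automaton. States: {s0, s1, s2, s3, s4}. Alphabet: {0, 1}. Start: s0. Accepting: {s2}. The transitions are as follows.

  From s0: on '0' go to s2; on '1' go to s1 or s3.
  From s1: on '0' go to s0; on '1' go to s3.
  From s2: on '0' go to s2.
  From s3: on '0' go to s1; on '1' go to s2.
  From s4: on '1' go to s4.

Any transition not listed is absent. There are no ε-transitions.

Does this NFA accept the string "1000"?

Start in {s0}.
Read '1': {s0} → {s1, s3}.
Read '0': {s1, s3} → {s0, s1}.
Read '0': {s0, s1} → {s0, s2}.
Read '0': {s0, s2} → {s2}.
The final set {s2} contains the accepting state s2.

Yes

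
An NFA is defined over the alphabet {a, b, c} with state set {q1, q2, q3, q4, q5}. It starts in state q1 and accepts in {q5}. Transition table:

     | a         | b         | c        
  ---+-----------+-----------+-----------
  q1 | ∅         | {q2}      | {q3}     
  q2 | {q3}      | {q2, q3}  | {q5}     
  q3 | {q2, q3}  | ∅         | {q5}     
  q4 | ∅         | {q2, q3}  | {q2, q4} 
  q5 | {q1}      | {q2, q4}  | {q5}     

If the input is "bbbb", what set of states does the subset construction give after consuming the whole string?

{q2, q3}

Start in {q1}.
Read 'b': q1→{q2}; now {q2}.
Read 'b': q2→{q2, q3}; now {q2, q3}.
Read 'b': q2→{q2, q3}, q3→∅; now {q2, q3}.
Read 'b': q2→{q2, q3}, q3→∅; now {q2, q3}.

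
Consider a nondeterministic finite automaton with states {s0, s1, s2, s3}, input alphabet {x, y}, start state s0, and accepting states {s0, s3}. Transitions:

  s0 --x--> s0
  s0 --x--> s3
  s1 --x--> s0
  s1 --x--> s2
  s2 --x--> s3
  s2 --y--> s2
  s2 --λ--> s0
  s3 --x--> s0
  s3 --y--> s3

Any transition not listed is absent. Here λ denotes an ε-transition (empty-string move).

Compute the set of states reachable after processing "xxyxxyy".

{s3}

Start in {s0}.
Read 'x': {s0} → {s0, s3}.
Read 'x': {s0, s3} → {s0, s3}.
Read 'y': {s0, s3} → {s3}.
Read 'x': {s3} → {s0}.
Read 'x': {s0} → {s0, s3}.
Read 'y': {s0, s3} → {s3}.
Read 'y': {s3} → {s3}.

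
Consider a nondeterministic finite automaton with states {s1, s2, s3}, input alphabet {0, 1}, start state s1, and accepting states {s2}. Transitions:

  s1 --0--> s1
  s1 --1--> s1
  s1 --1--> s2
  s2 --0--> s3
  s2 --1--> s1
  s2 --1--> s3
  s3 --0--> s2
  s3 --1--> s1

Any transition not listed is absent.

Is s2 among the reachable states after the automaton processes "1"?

Start in {s1}.
Read '1': s1→{s1, s2}; now {s1, s2}.
State s2 is in {s1, s2}.

Yes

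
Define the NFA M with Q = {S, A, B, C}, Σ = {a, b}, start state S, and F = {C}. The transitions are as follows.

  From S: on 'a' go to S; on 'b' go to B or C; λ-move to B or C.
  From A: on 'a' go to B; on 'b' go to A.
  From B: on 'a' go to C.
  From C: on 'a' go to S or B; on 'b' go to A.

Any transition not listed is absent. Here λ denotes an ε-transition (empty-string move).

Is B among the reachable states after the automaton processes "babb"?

Start: ε-closure({S}) = {S, B, C}.
Read 'b': {S, B, C} → {A, B, C}.
Read 'a': {A, B, C} → {S, B, C}.
Read 'b': {S, B, C} → {A, B, C}.
Read 'b': {A, B, C} → {A}.
State B is not in {A}.

No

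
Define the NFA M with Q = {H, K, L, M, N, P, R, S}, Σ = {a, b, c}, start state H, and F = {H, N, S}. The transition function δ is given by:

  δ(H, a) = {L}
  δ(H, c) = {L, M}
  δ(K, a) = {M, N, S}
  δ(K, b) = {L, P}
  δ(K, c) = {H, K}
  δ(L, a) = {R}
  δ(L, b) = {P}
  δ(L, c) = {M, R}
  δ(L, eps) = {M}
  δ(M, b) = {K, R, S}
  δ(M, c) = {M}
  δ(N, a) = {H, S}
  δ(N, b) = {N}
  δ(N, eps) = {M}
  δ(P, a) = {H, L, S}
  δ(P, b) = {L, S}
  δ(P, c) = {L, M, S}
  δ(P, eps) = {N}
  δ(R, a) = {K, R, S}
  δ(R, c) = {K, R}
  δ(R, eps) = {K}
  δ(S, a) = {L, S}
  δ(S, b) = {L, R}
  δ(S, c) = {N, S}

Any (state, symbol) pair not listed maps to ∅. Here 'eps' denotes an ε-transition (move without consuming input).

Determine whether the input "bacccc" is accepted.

No

Start in {H}.
Read 'b': H→∅; now ∅.
The set is empty and remains empty for the remaining 5 symbols.
The final set ∅ contains no accepting state.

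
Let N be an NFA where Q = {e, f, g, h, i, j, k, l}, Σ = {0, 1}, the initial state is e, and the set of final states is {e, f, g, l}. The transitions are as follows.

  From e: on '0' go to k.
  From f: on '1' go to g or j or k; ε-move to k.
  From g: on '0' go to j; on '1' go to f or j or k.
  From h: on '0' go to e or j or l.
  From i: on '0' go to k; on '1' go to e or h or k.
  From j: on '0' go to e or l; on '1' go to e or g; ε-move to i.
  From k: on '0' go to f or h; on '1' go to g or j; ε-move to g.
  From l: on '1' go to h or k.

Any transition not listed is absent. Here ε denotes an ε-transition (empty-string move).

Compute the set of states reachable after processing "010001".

Start in {e}.
Read '0': {e} → {g, k}.
Read '1': {g, k} → {f, g, i, j, k}.
Read '0': {f, g, i, j, k} → {e, f, g, h, i, j, k, l}.
Read '0': {e, f, g, h, i, j, k, l} → {e, f, g, h, i, j, k, l}.
Read '0': {e, f, g, h, i, j, k, l} → {e, f, g, h, i, j, k, l}.
Read '1': {e, f, g, h, i, j, k, l} → {e, f, g, h, i, j, k}.

{e, f, g, h, i, j, k}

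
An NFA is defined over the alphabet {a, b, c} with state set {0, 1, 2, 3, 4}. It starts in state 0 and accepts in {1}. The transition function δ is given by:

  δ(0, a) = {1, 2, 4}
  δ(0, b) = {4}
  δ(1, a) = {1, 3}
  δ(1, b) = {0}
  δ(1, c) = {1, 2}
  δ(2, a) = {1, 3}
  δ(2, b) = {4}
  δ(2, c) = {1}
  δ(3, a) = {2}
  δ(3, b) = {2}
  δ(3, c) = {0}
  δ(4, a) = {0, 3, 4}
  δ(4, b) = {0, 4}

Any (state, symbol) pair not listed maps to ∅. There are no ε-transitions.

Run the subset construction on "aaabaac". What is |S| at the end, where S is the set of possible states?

3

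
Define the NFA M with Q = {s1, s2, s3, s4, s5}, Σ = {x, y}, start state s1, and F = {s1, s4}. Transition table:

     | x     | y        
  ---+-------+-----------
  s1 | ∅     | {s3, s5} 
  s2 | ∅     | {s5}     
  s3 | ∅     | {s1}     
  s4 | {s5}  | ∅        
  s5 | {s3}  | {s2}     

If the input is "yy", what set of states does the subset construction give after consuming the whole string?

{s1, s2}

Start in {s1}.
Read 'y': s1→{s3, s5}; now {s3, s5}.
Read 'y': s3→{s1}, s5→{s2}; now {s1, s2}.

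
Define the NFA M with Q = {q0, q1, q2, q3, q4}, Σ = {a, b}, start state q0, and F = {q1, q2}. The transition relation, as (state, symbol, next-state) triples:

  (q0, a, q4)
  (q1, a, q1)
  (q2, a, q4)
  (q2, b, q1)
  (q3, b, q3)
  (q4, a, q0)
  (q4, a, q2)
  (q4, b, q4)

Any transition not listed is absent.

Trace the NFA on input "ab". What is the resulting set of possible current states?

{q4}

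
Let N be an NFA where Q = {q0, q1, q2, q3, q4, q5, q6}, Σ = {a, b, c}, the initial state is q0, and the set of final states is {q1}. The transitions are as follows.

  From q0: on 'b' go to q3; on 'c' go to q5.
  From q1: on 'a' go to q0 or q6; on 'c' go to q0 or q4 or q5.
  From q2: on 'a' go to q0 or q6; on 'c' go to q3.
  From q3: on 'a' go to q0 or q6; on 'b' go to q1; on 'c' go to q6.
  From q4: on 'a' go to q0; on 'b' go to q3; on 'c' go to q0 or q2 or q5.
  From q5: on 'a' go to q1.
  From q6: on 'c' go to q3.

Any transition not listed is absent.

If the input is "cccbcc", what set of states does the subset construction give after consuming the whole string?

∅

Start in {q0}.
Read 'c': q0→{q5}; now {q5}.
Read 'c': q5→∅; now ∅.
The set is empty and remains empty for the remaining 4 symbols.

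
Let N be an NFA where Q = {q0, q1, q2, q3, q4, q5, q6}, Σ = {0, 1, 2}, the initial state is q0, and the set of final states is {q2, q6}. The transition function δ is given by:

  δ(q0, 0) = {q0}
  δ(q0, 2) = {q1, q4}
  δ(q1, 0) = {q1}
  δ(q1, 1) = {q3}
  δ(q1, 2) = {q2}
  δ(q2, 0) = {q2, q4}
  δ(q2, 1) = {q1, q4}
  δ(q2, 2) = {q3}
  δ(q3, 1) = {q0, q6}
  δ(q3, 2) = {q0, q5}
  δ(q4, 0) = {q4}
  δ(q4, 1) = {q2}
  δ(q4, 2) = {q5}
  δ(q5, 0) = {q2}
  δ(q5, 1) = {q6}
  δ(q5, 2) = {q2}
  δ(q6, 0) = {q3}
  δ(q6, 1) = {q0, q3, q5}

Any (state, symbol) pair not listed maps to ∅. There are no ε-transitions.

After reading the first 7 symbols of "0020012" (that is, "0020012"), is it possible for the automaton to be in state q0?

Yes

Start in {q0}.
Read '0': q0→{q0}; now {q0}.
Read '0': q0→{q0}; now {q0}.
Read '2': q0→{q1, q4}; now {q1, q4}.
Read '0': q1→{q1}, q4→{q4}; now {q1, q4}.
Read '0': q1→{q1}, q4→{q4}; now {q1, q4}.
Read '1': q1→{q3}, q4→{q2}; now {q2, q3}.
Read '2': q2→{q3}, q3→{q0, q5}; now {q0, q3, q5}.
State q0 is in {q0, q3, q5}.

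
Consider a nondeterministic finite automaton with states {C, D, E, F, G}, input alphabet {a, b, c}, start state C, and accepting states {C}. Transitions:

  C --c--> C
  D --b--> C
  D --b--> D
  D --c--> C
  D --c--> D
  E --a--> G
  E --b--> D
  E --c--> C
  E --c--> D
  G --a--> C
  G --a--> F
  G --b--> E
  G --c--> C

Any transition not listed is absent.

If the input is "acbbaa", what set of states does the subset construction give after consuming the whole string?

Start in {C}.
Read 'a': {C} → ∅.
The set is empty and remains empty for the remaining 5 symbols.

∅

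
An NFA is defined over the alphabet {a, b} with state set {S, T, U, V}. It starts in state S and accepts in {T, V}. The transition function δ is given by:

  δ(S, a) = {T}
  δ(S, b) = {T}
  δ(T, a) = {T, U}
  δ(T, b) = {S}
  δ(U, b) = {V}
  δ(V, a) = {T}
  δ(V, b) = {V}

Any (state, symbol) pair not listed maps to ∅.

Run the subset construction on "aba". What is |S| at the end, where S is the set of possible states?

1

Start in {S}.
Read 'a': S→{T}; now {T}.
Read 'b': T→{S}; now {S}.
Read 'a': S→{T}; now {T}.
That set has 1 state.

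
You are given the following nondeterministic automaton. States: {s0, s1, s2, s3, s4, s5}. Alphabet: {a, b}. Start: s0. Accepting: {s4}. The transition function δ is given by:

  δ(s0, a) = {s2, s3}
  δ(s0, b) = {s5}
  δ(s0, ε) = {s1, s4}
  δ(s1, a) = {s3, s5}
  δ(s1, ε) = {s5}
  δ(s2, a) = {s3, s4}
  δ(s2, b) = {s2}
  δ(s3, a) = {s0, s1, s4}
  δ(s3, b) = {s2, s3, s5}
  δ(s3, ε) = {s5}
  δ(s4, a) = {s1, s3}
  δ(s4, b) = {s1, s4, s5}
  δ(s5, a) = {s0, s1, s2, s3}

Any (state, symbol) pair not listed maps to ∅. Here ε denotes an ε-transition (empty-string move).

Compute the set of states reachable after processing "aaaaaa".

{s0, s1, s2, s3, s4, s5}

Start: ε-closure({s0}) = {s0, s1, s4, s5}.
Read 'a': {s0, s1, s4, s5} → {s0, s1, s2, s3, s4, s5}.
Read 'a': {s0, s1, s2, s3, s4, s5} → {s0, s1, s2, s3, s4, s5}.
Read 'a': {s0, s1, s2, s3, s4, s5} → {s0, s1, s2, s3, s4, s5}.
Read 'a': {s0, s1, s2, s3, s4, s5} → {s0, s1, s2, s3, s4, s5}.
Read 'a': {s0, s1, s2, s3, s4, s5} → {s0, s1, s2, s3, s4, s5}.
Read 'a': {s0, s1, s2, s3, s4, s5} → {s0, s1, s2, s3, s4, s5}.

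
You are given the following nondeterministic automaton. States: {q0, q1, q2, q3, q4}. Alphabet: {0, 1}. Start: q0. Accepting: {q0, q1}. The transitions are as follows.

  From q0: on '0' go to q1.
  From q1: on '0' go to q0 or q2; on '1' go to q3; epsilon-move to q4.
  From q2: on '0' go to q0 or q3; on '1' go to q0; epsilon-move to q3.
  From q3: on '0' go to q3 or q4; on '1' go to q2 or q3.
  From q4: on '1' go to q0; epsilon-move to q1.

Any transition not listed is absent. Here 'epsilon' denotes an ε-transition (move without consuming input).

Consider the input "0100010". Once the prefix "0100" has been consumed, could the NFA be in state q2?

Yes

Start in {q0}.
Read '0': q0→{q1}; union {q1}; ε-closure = {q1, q4}.
Read '1': q1→{q3}, q4→{q0}; now {q0, q3}.
Read '0': q0→{q1}, q3→{q3, q4}; now {q1, q3, q4}.
Read '0': q1→{q0, q2}, q3→{q3, q4}, q4→∅; union {q0, q2, q3, q4}; ε-closure = {q0, q1, q2, q3, q4}.
State q2 is in {q0, q1, q2, q3, q4}.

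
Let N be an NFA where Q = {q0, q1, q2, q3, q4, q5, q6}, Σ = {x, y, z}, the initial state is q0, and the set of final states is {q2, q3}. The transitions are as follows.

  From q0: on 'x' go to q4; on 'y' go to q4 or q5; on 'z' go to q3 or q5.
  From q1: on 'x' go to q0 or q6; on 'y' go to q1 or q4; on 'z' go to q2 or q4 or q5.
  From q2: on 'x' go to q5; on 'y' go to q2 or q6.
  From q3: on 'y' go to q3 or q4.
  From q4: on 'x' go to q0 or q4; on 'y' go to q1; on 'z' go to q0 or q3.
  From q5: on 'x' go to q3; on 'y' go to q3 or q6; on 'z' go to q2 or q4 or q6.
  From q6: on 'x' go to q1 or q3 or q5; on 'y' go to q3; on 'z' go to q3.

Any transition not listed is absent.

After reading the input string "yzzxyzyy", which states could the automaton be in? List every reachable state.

{q1, q2, q3, q4, q6}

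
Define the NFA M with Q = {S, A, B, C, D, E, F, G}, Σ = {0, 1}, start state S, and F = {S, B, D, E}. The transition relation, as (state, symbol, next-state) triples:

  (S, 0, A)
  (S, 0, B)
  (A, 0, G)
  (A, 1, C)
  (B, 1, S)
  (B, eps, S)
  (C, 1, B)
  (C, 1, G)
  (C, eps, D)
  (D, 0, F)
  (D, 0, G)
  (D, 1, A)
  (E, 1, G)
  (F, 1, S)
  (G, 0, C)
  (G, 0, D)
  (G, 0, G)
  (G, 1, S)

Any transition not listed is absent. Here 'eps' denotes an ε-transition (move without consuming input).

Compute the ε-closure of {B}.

{S, B}

Begin with {B}.
ε-move B → S; add S.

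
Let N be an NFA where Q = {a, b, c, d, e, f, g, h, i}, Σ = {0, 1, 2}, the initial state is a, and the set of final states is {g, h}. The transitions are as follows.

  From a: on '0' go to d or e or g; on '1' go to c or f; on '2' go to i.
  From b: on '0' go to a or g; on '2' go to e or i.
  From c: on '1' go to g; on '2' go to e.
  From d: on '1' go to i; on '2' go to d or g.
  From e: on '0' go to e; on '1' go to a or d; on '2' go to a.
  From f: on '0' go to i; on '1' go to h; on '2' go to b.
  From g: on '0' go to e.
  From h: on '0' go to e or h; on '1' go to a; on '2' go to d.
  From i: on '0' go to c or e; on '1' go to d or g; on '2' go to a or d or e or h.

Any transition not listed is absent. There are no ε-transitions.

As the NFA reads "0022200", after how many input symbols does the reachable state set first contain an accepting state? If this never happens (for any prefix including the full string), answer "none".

1

Start in {a}.
Read '0': {a} → {d, e, g}.
None of the earlier sets intersect F, but {d, e, g} does.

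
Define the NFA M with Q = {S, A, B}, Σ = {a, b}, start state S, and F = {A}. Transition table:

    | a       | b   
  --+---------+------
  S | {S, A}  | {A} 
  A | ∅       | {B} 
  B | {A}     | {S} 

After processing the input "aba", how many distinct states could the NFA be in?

Start in {S}.
Read 'a': S→{S, A}; now {S, A}.
Read 'b': S→{A}, A→{B}; now {A, B}.
Read 'a': A→∅, B→{A}; now {A}.
That set has 1 state.

1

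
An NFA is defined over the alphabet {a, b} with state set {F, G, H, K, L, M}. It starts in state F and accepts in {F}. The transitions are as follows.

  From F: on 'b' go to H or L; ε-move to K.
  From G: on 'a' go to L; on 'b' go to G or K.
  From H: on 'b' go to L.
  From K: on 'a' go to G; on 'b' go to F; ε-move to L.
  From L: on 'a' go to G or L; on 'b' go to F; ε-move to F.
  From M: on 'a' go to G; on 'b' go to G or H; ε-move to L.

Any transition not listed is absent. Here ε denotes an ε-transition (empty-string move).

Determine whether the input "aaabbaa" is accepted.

Yes

Start: ε-closure({F}) = {F, K, L}.
Read 'a': F→∅, K→{G}, L→{G, L}; union {G, L}; ε-closure = {F, G, K, L}.
Read 'a': F→∅, G→{L}, K→{G}, L→{G, L}; union {G, L}; ε-closure = {F, G, K, L}.
Read 'a': F→∅, G→{L}, K→{G}, L→{G, L}; union {G, L}; ε-closure = {F, G, K, L}.
Read 'b': F→{H, L}, G→{G, K}, K→{F}, L→{F}; now {F, G, H, K, L}.
Read 'b': F→{H, L}, G→{G, K}, H→{L}, K→{F}, L→{F}; now {F, G, H, K, L}.
Read 'a': F→∅, G→{L}, H→∅, K→{G}, L→{G, L}; union {G, L}; ε-closure = {F, G, K, L}.
Read 'a': F→∅, G→{L}, K→{G}, L→{G, L}; union {G, L}; ε-closure = {F, G, K, L}.
The final set {F, G, K, L} contains the accepting state F.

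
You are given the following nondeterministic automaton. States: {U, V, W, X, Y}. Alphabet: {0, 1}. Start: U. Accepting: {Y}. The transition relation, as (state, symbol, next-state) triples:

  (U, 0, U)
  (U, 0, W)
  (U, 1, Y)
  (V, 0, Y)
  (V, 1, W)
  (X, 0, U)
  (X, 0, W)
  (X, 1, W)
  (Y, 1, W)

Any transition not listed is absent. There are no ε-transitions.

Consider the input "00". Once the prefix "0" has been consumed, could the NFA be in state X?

No

Start in {U}.
Read '0': {U} → {U, W}.
State X is not in {U, W}.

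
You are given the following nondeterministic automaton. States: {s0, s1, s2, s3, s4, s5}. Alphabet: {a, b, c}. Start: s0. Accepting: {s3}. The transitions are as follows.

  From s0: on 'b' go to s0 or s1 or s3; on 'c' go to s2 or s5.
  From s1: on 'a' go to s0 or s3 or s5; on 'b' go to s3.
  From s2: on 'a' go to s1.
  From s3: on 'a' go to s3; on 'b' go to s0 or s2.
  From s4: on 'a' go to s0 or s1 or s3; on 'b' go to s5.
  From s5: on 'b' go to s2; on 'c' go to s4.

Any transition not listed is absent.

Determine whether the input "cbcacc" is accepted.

Start in {s0}.
Read 'c': {s0} → {s2, s5}.
Read 'b': {s2, s5} → {s2}.
Read 'c': {s2} → ∅.
The set is empty and remains empty for the remaining 3 symbols.
The final set ∅ contains no accepting state.

No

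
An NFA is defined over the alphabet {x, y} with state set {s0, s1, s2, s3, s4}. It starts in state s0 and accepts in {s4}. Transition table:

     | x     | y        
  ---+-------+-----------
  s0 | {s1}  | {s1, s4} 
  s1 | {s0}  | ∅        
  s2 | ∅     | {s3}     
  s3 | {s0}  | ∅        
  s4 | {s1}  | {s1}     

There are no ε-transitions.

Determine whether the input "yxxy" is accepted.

Start in {s0}.
Read 'y': {s0} → {s1, s4}.
Read 'x': {s1, s4} → {s0, s1}.
Read 'x': {s0, s1} → {s0, s1}.
Read 'y': {s0, s1} → {s1, s4}.
The final set {s1, s4} contains the accepting state s4.

Yes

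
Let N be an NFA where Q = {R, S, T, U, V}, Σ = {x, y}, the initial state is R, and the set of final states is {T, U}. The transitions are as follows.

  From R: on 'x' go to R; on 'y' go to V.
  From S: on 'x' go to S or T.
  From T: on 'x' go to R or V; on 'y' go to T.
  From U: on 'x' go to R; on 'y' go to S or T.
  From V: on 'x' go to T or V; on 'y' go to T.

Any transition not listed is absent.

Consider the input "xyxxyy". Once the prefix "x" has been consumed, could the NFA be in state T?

Start in {R}.
Read 'x': R→{R}; now {R}.
State T is not in {R}.

No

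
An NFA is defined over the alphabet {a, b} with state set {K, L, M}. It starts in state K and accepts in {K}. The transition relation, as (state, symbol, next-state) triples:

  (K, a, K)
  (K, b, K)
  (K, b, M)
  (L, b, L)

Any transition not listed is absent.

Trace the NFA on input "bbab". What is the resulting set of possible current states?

Start in {K}.
Read 'b': {K} → {K, M}.
Read 'b': {K, M} → {K, M}.
Read 'a': {K, M} → {K}.
Read 'b': {K} → {K, M}.

{K, M}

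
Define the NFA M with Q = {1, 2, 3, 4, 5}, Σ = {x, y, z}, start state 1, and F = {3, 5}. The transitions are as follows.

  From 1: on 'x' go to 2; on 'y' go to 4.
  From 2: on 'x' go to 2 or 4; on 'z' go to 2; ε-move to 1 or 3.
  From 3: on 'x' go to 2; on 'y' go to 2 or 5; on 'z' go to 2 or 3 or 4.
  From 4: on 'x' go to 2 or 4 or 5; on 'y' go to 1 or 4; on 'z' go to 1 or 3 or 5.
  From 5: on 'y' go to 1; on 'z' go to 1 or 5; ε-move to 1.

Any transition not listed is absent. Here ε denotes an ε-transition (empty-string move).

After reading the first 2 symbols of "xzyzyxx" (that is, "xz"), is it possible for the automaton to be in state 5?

Start in {1}.
Read 'x': 1→{2}; union {2}; ε-closure = {1, 2, 3}.
Read 'z': 1→∅, 2→{2}, 3→{2, 3, 4}; union {2, 3, 4}; ε-closure = {1, 2, 3, 4}.
State 5 is not in {1, 2, 3, 4}.

No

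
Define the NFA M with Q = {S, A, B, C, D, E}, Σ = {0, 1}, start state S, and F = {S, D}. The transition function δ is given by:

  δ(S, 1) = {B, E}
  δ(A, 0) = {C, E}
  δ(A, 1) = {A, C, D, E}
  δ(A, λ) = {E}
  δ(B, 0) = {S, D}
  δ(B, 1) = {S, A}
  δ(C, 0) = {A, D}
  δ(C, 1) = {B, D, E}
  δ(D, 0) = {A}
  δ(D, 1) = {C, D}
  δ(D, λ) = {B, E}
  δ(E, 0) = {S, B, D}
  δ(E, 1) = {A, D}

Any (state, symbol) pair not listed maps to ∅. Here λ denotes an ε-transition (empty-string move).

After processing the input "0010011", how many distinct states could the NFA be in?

0

Start in {S}.
Read '0': {S} → ∅.
The set is empty and remains empty for the remaining 6 symbols.
That set has 0 states.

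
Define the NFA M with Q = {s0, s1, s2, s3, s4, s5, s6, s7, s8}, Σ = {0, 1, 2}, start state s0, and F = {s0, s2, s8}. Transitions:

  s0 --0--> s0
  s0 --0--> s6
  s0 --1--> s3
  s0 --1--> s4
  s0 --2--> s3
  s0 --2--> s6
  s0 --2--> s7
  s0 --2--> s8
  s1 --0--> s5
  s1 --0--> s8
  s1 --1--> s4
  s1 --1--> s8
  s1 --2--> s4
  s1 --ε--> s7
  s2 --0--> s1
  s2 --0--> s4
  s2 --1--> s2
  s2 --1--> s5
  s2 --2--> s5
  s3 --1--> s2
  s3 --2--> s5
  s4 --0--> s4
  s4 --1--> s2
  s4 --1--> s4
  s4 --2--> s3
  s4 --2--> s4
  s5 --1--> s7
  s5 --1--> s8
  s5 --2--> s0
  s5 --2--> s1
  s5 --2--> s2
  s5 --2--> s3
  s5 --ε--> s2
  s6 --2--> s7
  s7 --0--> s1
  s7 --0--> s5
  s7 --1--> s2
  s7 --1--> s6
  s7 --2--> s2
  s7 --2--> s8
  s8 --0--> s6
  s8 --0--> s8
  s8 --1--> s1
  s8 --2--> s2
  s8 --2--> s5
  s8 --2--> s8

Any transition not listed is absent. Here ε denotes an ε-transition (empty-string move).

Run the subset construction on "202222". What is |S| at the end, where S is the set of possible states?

Start in {s0}.
Read '2': s0→{s3, s6, s7, s8}; now {s3, s6, s7, s8}.
Read '0': s3→∅, s6→∅, s7→{s1, s5}, s8→{s6, s8}; union {s1, s5, s6, s8}; ε-closure = {s1, s2, s5, s6, s7, s8}.
Read '2': s1→{s4}, s2→{s5}, s5→{s0, s1, s2, s3}, s6→{s7}, s7→{s2, s8}, s8→{s2, s5, s8}; now {s0, s1, s2, s3, s4, s5, s7, s8}.
Read '2': s0→{s3, s6, s7, s8}, s1→{s4}, s2→{s5}, s3→{s5}, s4→{s3, s4}, s5→{s0, s1, s2, s3}, s7→{s2, s8}, s8→{s2, s5, s8}; now {s0, s1, s2, s3, s4, s5, s6, s7, s8}.
Read '2': s0→{s3, s6, s7, s8}, s1→{s4}, s2→{s5}, s3→{s5}, s4→{s3, s4}, s5→{s0, s1, s2, s3}, s6→{s7}, s7→{s2, s8}, s8→{s2, s5, s8}; now {s0, s1, s2, s3, s4, s5, s6, s7, s8}.
Read '2': s0→{s3, s6, s7, s8}, s1→{s4}, s2→{s5}, s3→{s5}, s4→{s3, s4}, s5→{s0, s1, s2, s3}, s6→{s7}, s7→{s2, s8}, s8→{s2, s5, s8}; now {s0, s1, s2, s3, s4, s5, s6, s7, s8}.
That set has 9 states.

9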